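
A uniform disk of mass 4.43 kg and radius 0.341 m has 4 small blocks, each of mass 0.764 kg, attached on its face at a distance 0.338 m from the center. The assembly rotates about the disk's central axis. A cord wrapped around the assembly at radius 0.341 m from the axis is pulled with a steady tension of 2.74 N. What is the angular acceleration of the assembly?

I_disk = ½MR² = ½(4.43)(0.341)² = 0.2576 kg·m².
I_blocks = 4·m·r² = 4(0.764)(0.338)² = 0.3491 kg·m².
Total I = 0.6067 kg·m².
τ = F r = (2.74)(0.341) = 0.9343 N·m.
α = τ/I = 0.9343/0.6067 = 1.540 rad/s².

α ≈ 1.54 rad/s²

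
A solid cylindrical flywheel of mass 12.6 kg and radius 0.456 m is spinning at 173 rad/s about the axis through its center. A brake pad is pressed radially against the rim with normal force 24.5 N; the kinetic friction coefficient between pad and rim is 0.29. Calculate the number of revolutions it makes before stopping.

≈ 963 revolutions

I = ½MR² = (1/2)(12.6)(0.456)² = 1.310 kg·m².
Friction force f = μN = (0.29)(24.5) = 7.105 N at the rim; torque magnitude τ = fR = 3.240 N·m, opposing ω.
|α| = τ/I = 3.240/1.310 = 2.473 rad/s² (deceleration).
ω² = ω₀² − 2|α|θ with ω = 0 ⇒ θ = ω₀²/(2|α|) = 6051 rad = 963.0 rev.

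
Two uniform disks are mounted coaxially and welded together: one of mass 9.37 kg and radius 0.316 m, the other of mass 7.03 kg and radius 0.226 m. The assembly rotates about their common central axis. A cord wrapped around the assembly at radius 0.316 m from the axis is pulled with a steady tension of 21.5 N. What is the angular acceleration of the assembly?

I = ½M₁R₁² + ½M₂R₂² = ½(9.37)(0.316)² + ½(7.03)(0.226)² = 0.6474 kg·m².
τ = F r = (21.5)(0.316) = 6.794 N·m.
α = τ/I = 6.794/0.6474 = 10.49 rad/s².

α ≈ 10.5 rad/s²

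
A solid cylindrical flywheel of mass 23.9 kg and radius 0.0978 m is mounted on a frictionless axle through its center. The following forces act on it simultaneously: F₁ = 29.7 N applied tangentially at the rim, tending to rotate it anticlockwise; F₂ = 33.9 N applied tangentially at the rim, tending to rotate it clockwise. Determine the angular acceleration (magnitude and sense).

α ≈ 3.59 rad/s², clockwise

I = ½MR² = (1/2)(23.9)(0.0978)² = 0.1143 kg·m².
Taking anticlockwise as positive: τ₁ = +(29.7)(0.0978) = +2.905 N·m; τ₂ = −(33.9)(0.0978) = −3.315 N·m.
Net torque τ = -0.4108 N·m.
α = τ/I = -0.4108/0.1143 = -3.594 rad/s².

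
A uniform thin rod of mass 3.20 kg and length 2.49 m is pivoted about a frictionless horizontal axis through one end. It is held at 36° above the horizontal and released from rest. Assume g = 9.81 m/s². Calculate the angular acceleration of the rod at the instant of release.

About the pivot, I = (1/3)ML² = (1/3)(3.20)(2.49)² = 6.613 kg·m².
The weight acts at the center, a distance L/2 = 1.245 m from the pivot; τ = Mg(L/2) cos 36° = 31.62 N·m.
α = τ/I = 31.62/6.613 = 4.781 rad/s².
(Equivalently α = (3g/(2L)) cos 36° = 4.781 rad/s².)

α ≈ 4.78 rad/s²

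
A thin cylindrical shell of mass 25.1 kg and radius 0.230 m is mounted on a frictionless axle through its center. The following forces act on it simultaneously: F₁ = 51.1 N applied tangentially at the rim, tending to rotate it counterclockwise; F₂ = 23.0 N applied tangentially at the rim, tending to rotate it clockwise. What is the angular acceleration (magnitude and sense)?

I = MR² = (25.1)(0.230)² = 1.328 kg·m².
Taking counterclockwise as positive: τ₁ = +(51.1)(0.230) = +11.75 N·m; τ₂ = −(23.0)(0.230) = −5.290 N·m.
Net torque τ = 6.463 N·m.
α = τ/I = 6.463/1.328 = 4.867 rad/s².

α ≈ 4.87 rad/s², counterclockwise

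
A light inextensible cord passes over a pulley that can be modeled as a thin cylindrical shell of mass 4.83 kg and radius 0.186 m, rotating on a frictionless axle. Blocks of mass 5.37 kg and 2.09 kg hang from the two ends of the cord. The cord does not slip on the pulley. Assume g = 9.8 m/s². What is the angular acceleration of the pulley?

α ≈ 14.1 rad/s²

I = MR² = (4.83)(0.186)² = 0.1671 kg·m².
Heavier block: m₁g − T₁ = m₁a. Lighter block: T₂ − m₂g = m₂a.
Pulley: (T₁ − T₂)R = Iα = I(a/R), so T₁ − T₂ = (I/R²)a = 1·M_p a = 4.830·a.
Adding the three: (m₁ − m₂)g = (m₁ + m₂ + 4.830)a, so a = (5.37 − 2.09)(9.8)/(5.37 + 2.09 + 4.830) = 2.615 m/s².
α = a/R = 2.615/0.186 = 14.06 rad/s².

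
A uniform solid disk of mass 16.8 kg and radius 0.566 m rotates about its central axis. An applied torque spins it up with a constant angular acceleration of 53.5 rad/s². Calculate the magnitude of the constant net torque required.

τ ≈ 144 N·m

I = ½MR² = (1/2)(16.8)(0.566)² = 2.691 kg·m².
τ = Iα = (2.691)(53.50) = 144.0 N·m.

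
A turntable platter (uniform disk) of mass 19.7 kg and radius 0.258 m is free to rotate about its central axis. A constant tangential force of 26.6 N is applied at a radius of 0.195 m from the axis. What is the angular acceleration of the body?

α ≈ 7.91 rad/s²

I = ½MR² = (1/2)(19.7)(0.258)² = 0.6557 kg·m².
τ = F·r = (26.6)(0.195) = 5.187 N·m.
Newton's second law for rotation, τ = Iα, gives α = τ/I = 5.187/0.6557 = 7.911 rad/s².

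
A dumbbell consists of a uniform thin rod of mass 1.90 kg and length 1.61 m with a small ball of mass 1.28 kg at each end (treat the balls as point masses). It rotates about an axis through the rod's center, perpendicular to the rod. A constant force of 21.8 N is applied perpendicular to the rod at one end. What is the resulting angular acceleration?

α ≈ 8.48 rad/s²

I_rod = (1/12)ML² = (1/12)(1.90)(1.61)² = 0.4104 kg·m².
I_balls = 2·m·(L/2)² = 2(1.28)(0.8050)² = 1.659 kg·m².
Total I = 2.069 kg·m².
τ = F·(L/2) = (21.8)(0.805) = 17.55 N·m.
α = τ/I = 17.55/2.069 = 8.480 rad/s².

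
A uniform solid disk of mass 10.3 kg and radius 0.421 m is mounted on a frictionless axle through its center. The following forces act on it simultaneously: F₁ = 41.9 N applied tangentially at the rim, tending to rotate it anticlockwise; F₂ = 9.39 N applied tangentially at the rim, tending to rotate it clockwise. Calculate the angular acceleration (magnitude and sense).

α ≈ 15.0 rad/s², anticlockwise

I = ½MR² = (1/2)(10.3)(0.421)² = 0.9128 kg·m².
Taking anticlockwise as positive: τ₁ = +(41.9)(0.421) = +17.64 N·m; τ₂ = −(9.39)(0.421) = −3.953 N·m.
Net torque τ = 13.69 N·m.
α = τ/I = 13.69/0.9128 = 14.99 rad/s².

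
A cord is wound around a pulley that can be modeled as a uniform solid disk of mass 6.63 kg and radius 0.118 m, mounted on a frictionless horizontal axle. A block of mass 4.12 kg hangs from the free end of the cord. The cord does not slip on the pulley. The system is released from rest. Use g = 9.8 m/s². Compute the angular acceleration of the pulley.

I = ½MR² = (1/2)(6.63)(0.118)² = 0.04616 kg·m².
Block: mg − T = ma. Pulley: TR = Iα. No-slip: a = αR, so T = (I/R²)a = 3.315·a.
Then mg = (m + 3.315)a, so a = (4.12)(9.8)/(4.12 + 3.315) = 5.431 m/s².
α = a/R = 5.431/0.118 = 46.02 rad/s².

α ≈ 46.0 rad/s²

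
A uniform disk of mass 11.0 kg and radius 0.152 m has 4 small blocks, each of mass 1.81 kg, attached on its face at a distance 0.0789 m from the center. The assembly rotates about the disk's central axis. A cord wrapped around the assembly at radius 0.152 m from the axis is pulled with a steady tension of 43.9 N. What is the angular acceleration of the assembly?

α ≈ 38.8 rad/s²

I_disk = ½MR² = ½(11.0)(0.152)² = 0.1271 kg·m².
I_blocks = 4·m·r² = 4(1.81)(0.0789)² = 0.04507 kg·m².
Total I = 0.1721 kg·m².
τ = F r = (43.9)(0.152) = 6.673 N·m.
α = τ/I = 6.673/0.1721 = 38.76 rad/s².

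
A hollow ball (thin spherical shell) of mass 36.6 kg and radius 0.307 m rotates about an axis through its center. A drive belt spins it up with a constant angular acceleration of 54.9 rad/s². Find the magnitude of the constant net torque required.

I = (2/3)MR² = (2/3)(36.6)(0.307)² = 2.300 kg·m².
τ = Iα = (2.300)(54.90) = 126.3 N·m.

τ ≈ 126 N·m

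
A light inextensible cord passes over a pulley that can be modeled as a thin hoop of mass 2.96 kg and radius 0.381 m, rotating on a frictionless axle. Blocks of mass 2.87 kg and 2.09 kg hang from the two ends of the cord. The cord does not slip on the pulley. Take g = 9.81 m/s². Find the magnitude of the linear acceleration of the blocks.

I = MR² = (2.96)(0.381)² = 0.4297 kg·m².
Heavier block: m₁g − T₁ = m₁a. Lighter block: T₂ − m₂g = m₂a.
Pulley: (T₁ − T₂)R = Iα = I(a/R), so T₁ − T₂ = (I/R²)a = 1·M_p a = 2.960·a.
Adding the three: (m₁ − m₂)g = (m₁ + m₂ + 2.960)a, so a = (2.87 − 2.09)(9.81)/(2.87 + 2.09 + 2.960) = 0.9661 m/s².

a ≈ 0.966 m/s²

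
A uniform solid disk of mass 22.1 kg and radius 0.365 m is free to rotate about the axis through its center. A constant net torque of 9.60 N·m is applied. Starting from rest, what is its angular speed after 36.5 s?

I = ½MR² = (1/2)(22.1)(0.365)² = 1.472 kg·m².
α = τ/I = 9.60/1.472 = 6.521 rad/s².
ω = ω₀ + αt = 0 + (6.521)(36.5) = 238.0 rad/s.

ω ≈ 238 rad/s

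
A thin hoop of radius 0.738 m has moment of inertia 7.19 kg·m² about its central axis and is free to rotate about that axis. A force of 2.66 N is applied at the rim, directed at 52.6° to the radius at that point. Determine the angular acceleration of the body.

α ≈ 0.217 rad/s²

Only the tangential component produces torque: τ = F R sinθ = (2.66)(0.738) sin 52.6° = 1.559 N·m.
Newton's second law for rotation, τ = Iα, gives α = τ/I = 1.559/7.190 = 0.2169 rad/s².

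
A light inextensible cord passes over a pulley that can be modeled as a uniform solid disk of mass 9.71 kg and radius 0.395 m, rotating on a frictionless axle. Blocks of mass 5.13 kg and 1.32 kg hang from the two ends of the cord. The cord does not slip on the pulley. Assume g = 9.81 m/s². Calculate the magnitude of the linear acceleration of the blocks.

a ≈ 3.31 m/s²

I = ½MR² = (1/2)(9.71)(0.395)² = 0.7575 kg·m².
Heavier block: m₁g − T₁ = m₁a. Lighter block: T₂ − m₂g = m₂a.
Pulley: (T₁ − T₂)R = Iα = I(a/R), so T₁ − T₂ = (I/R²)a = (1/2)M_p a = 4.855·a.
Adding the three: (m₁ − m₂)g = (m₁ + m₂ + 4.855)a, so a = (5.13 − 1.32)(9.81)/(5.13 + 1.32 + 4.855) = 3.306 m/s².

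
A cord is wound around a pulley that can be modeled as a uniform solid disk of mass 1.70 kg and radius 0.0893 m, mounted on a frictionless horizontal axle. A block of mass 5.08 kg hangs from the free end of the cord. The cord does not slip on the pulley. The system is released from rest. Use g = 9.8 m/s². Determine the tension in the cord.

T ≈ 7.14 N

I = ½MR² = (1/2)(1.70)(0.0893)² = 0.006778 kg·m².
Block: mg − T = ma. Pulley: TR = Iα. No-slip: a = αR, so T = (I/R²)a = 0.8500·a.
Then mg = (m + 0.8500)a, so a = (5.08)(9.8)/(5.08 + 0.8500) = 8.395 m/s².
T = 0.8500·a = 7.136 N.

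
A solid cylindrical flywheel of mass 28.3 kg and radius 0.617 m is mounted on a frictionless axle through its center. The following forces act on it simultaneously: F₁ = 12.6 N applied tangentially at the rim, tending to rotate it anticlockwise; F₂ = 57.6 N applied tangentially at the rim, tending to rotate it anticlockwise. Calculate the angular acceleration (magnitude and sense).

I = ½MR² = (1/2)(28.3)(0.617)² = 5.387 kg·m².
Taking anticlockwise as positive: τ₁ = +(12.6)(0.617) = +7.774 N·m; τ₂ = +(57.6)(0.617) = +35.54 N·m.
Net torque τ = 43.31 N·m.
α = τ/I = 43.31/5.387 = 8.041 rad/s².

α ≈ 8.04 rad/s², anticlockwise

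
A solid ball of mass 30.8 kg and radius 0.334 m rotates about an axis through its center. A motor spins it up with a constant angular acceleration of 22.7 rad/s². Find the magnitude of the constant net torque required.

I = (2/5)MR² = (2/5)(30.8)(0.334)² = 1.374 kg·m².
τ = Iα = (1.374)(22.70) = 31.20 N·m.

τ ≈ 31.2 N·m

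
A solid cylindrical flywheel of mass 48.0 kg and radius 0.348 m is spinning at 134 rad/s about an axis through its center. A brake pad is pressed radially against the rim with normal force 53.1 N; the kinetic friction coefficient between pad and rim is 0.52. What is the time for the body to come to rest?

t ≈ 40.5 s

I = ½MR² = (1/2)(48.0)(0.348)² = 2.906 kg·m².
Friction force f = μN = (0.52)(53.1) = 27.61 N at the rim; torque magnitude τ = fR = 9.609 N·m, opposing ω.
|α| = τ/I = 9.609/2.906 = 3.306 rad/s² (deceleration).
0 = ω₀ − |α|t ⇒ t = ω₀/|α| = 134/3.306 = 40.53 s.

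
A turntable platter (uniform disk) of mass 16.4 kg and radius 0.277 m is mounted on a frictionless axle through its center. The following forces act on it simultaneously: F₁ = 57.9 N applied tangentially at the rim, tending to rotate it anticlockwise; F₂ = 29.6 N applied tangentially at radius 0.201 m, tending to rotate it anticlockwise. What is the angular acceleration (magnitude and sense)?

I = ½MR² = (1/2)(16.4)(0.277)² = 0.6292 kg·m².
Taking anticlockwise as positive: τ₁ = +(57.9)(0.277) = +16.04 N·m; τ₂ = +(29.6)(0.201) = +5.950 N·m.
Net torque τ = 21.99 N·m.
α = τ/I = 21.99/0.6292 = 34.95 rad/s².

α ≈ 34.9 rad/s², anticlockwise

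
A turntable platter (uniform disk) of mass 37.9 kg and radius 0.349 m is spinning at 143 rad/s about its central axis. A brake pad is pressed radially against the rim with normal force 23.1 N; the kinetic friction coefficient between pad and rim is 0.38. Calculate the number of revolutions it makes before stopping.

I = ½MR² = (1/2)(37.9)(0.349)² = 2.308 kg·m².
Friction force f = μN = (0.38)(23.1) = 8.778 N at the rim; torque magnitude τ = fR = 3.064 N·m, opposing ω.
|α| = τ/I = 3.064/2.308 = 1.327 rad/s² (deceleration).
ω² = ω₀² − 2|α|θ with ω = 0 ⇒ θ = ω₀²/(2|α|) = 7703 rad = 1226 rev.

≈ 1230 revolutions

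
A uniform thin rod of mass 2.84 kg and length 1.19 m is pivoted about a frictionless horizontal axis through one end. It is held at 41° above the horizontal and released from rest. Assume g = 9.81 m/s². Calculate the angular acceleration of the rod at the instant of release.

α ≈ 9.33 rad/s²

About the pivot, I = (1/3)ML² = (1/3)(2.84)(1.19)² = 1.341 kg·m².
The weight acts at the center, a distance L/2 = 0.5950 m from the pivot; τ = Mg(L/2) cos 41° = 12.51 N·m.
α = τ/I = 12.51/1.341 = 9.332 rad/s².
(Equivalently α = (3g/(2L)) cos 41° = 9.332 rad/s².)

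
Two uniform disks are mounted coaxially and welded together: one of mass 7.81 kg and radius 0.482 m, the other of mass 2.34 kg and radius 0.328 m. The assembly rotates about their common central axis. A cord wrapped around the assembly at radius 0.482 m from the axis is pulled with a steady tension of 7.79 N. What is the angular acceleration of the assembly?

α ≈ 3.63 rad/s²

I = ½M₁R₁² + ½M₂R₂² = ½(7.81)(0.482)² + ½(2.34)(0.328)² = 1.033 kg·m².
τ = F r = (7.79)(0.482) = 3.755 N·m.
α = τ/I = 3.755/1.033 = 3.634 rad/s².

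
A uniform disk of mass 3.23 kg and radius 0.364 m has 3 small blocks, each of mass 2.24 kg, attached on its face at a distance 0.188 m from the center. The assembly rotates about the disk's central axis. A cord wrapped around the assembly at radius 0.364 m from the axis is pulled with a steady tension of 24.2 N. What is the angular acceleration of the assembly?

I_disk = ½MR² = ½(3.23)(0.364)² = 0.2140 kg·m².
I_blocks = 3·m·r² = 3(2.24)(0.188)² = 0.2375 kg·m².
Total I = 0.4515 kg·m².
τ = F r = (24.2)(0.364) = 8.809 N·m.
α = τ/I = 8.809/0.4515 = 19.51 rad/s².

α ≈ 19.5 rad/s²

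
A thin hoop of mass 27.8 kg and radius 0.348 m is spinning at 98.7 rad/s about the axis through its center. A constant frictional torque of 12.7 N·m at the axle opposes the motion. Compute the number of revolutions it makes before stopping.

≈ 206 revolutions

I = MR² = (27.8)(0.348)² = 3.367 kg·m².
The net torque has magnitude 12.7 N·m, opposing ω.
|α| = τ/I = 12.70/3.367 = 3.772 rad/s² (deceleration).
ω² = ω₀² − 2|α|θ with ω = 0 ⇒ θ = ω₀²/(2|α|) = 1291 rad = 205.5 rev.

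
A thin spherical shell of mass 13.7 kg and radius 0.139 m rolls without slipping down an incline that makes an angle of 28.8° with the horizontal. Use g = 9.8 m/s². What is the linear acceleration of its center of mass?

a ≈ 2.83 m/s²

Translation along the incline: Mg sinθ − f = Ma.
Rotation about the center: fR = Iα with I = (2/3)MR². No-slip gives a = αR, so f = (I/R²)a = (2/3)M a.
Substituting: Mg sinθ = (1 + 0.6667)Ma, so a = g sinθ/(1 + 0.6667) = (9.8) sin 28.8° / 1.667 = 2.833 m/s².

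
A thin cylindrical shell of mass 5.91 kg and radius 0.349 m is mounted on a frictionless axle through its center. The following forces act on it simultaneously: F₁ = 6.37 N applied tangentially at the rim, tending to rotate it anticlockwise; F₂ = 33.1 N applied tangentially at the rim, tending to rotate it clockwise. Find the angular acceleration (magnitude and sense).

I = MR² = (5.91)(0.349)² = 0.7198 kg·m².
Taking anticlockwise as positive: τ₁ = +(6.37)(0.349) = +2.223 N·m; τ₂ = −(33.1)(0.349) = −11.55 N·m.
Net torque τ = -9.329 N·m.
α = τ/I = -9.329/0.7198 = -12.96 rad/s².

α ≈ 13.0 rad/s², clockwise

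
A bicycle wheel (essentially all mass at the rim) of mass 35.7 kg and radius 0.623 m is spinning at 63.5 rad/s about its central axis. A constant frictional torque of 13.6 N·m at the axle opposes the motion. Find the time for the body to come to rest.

I = MR² = (35.7)(0.623)² = 13.86 kg·m².
The net torque has magnitude 13.6 N·m, opposing ω.
|α| = τ/I = 13.60/13.86 = 0.9815 rad/s² (deceleration).
0 = ω₀ − |α|t ⇒ t = ω₀/|α| = 63.5/0.9815 = 64.70 s.

t ≈ 64.7 s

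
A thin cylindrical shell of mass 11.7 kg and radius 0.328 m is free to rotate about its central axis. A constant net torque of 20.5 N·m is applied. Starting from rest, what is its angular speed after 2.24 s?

ω ≈ 36.5 rad/s

I = MR² = (11.7)(0.328)² = 1.259 kg·m².
α = τ/I = 20.5/1.259 = 16.29 rad/s².
ω = ω₀ + αt = 0 + (16.29)(2.24) = 36.48 rad/s.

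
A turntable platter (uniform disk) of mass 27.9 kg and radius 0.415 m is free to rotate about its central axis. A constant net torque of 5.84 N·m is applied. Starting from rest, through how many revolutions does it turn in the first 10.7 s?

I = ½MR² = (1/2)(27.9)(0.415)² = 2.403 kg·m².
α = τ/I = 5.84/2.403 = 2.431 rad/s².
θ = ½αt² = ½(2.431)(10.7)² = 139.1 rad.
Revolutions = θ/(2π) = 22.15.

≈ 22.1 revolutions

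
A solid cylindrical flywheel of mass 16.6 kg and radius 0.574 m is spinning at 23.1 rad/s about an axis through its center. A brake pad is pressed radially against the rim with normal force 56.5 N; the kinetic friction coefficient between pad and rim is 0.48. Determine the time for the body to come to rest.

I = ½MR² = (1/2)(16.6)(0.574)² = 2.735 kg·m².
Friction force f = μN = (0.48)(56.5) = 27.12 N at the rim; torque magnitude τ = fR = 15.57 N·m, opposing ω.
|α| = τ/I = 15.57/2.735 = 5.692 rad/s² (deceleration).
0 = ω₀ − |α|t ⇒ t = ω₀/|α| = 23.1/5.692 = 4.058 s.

t ≈ 4.06 s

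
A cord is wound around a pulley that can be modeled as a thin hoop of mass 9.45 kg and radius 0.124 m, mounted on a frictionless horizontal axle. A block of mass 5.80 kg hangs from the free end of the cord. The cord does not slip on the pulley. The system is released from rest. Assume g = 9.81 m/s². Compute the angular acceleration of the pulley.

α ≈ 30.1 rad/s²

I = MR² = (9.45)(0.124)² = 0.1453 kg·m².
Block: mg − T = ma. Pulley: TR = Iα. No-slip: a = αR, so T = (I/R²)a = 9.450·a.
Then mg = (m + 9.450)a, so a = (5.80)(9.81)/(5.80 + 9.450) = 3.731 m/s².
α = a/R = 3.731/0.124 = 30.09 rad/s².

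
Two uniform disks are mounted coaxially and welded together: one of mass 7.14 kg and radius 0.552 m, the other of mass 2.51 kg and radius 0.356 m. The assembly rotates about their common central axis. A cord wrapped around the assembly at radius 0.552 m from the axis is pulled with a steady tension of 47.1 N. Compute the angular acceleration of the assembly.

I = ½M₁R₁² + ½M₂R₂² = ½(7.14)(0.552)² + ½(2.51)(0.356)² = 1.247 kg·m².
τ = F r = (47.1)(0.552) = 26.00 N·m.
α = τ/I = 26.00/1.247 = 20.85 rad/s².

α ≈ 20.9 rad/s²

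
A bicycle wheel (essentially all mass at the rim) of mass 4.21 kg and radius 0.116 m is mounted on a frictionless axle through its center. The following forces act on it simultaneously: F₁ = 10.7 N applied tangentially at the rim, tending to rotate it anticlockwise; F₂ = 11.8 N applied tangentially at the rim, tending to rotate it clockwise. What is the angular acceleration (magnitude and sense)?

I = MR² = (4.21)(0.116)² = 0.05665 kg·m².
Taking anticlockwise as positive: τ₁ = +(10.7)(0.116) = +1.241 N·m; τ₂ = −(11.8)(0.116) = −1.369 N·m.
Net torque τ = -0.1276 N·m.
α = τ/I = -0.1276/0.05665 = -2.252 rad/s².

α ≈ 2.25 rad/s², clockwise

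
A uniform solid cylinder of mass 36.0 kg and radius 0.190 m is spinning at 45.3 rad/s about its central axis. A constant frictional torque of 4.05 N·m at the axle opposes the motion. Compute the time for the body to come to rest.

I = ½MR² = (1/2)(36.0)(0.190)² = 0.6498 kg·m².
The net torque has magnitude 4.05 N·m, opposing ω.
|α| = τ/I = 4.050/0.6498 = 6.233 rad/s² (deceleration).
0 = ω₀ − |α|t ⇒ t = ω₀/|α| = 45.3/6.233 = 7.268 s.

t ≈ 7.27 s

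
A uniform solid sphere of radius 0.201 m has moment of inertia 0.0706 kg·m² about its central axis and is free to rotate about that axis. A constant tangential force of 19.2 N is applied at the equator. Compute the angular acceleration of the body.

α ≈ 54.7 rad/s²

τ = F R = (19.2)(0.201) = 3.859 N·m.
Newton's second law for rotation, τ = Iα, gives α = τ/I = 3.859/0.07060 = 54.66 rad/s².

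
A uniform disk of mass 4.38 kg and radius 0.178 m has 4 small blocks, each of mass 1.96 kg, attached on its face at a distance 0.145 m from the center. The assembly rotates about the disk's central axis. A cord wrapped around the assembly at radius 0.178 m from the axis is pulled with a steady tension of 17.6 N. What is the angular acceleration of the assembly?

I_disk = ½MR² = ½(4.38)(0.178)² = 0.06939 kg·m².
I_blocks = 4·m·r² = 4(1.96)(0.145)² = 0.1648 kg·m².
Total I = 0.2342 kg·m².
τ = F r = (17.6)(0.178) = 3.133 N·m.
α = τ/I = 3.133/0.2342 = 13.38 rad/s².

α ≈ 13.4 rad/s²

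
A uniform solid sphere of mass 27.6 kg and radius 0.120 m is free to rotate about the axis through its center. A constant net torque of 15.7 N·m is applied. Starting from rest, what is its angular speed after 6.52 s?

ω ≈ 644 rad/s

I = (2/5)MR² = (2/5)(27.6)(0.120)² = 0.1590 kg·m².
α = τ/I = 15.7/0.1590 = 98.76 rad/s².
ω = ω₀ + αt = 0 + (98.76)(6.52) = 643.9 rad/s.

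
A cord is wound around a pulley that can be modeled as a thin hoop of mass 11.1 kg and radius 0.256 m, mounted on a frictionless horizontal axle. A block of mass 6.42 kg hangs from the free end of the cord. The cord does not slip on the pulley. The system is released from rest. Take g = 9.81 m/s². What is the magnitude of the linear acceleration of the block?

I = MR² = (11.1)(0.256)² = 0.7274 kg·m².
Block: mg − T = ma. Pulley: TR = Iα. No-slip: a = αR, so T = (I/R²)a = 11.10·a.
Then mg = (m + 11.10)a, so a = (6.42)(9.81)/(6.42 + 11.10) = 3.595 m/s².

a ≈ 3.59 m/s²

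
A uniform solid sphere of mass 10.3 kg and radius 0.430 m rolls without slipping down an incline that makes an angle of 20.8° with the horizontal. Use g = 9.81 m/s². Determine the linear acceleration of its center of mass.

a ≈ 2.49 m/s²

Translation along the incline: Mg sinθ − f = Ma.
Rotation about the center: fR = Iα with I = (2/5)MR². No-slip gives a = αR, so f = (I/R²)a = (2/5)M a.
Substituting: Mg sinθ = (1 + 0.4000)Ma, so a = g sinθ/(1 + 0.4000) = (9.81) sin 20.8° / 1.400 = 2.488 m/s².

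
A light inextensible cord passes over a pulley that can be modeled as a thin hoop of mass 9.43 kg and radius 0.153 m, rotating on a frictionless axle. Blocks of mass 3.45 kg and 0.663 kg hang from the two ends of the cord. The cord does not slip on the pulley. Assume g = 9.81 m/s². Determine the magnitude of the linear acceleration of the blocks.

a ≈ 2.02 m/s²

I = MR² = (9.43)(0.153)² = 0.2207 kg·m².
Heavier block: m₁g − T₁ = m₁a. Lighter block: T₂ − m₂g = m₂a.
Pulley: (T₁ − T₂)R = Iα = I(a/R), so T₁ − T₂ = (I/R²)a = 1·M_p a = 9.430·a.
Adding the three: (m₁ − m₂)g = (m₁ + m₂ + 9.430)a, so a = (3.45 − 0.663)(9.81)/(3.45 + 0.663 + 9.430) = 2.019 m/s².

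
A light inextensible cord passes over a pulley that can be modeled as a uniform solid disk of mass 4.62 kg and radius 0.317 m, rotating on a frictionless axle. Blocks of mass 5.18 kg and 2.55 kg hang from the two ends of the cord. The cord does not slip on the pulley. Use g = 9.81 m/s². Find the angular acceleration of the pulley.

α ≈ 8.11 rad/s²

I = ½MR² = (1/2)(4.62)(0.317)² = 0.2321 kg·m².
Heavier block: m₁g − T₁ = m₁a. Lighter block: T₂ − m₂g = m₂a.
Pulley: (T₁ − T₂)R = Iα = I(a/R), so T₁ − T₂ = (I/R²)a = (1/2)M_p a = 2.310·a.
Adding the three: (m₁ − m₂)g = (m₁ + m₂ + 2.310)a, so a = (5.18 − 2.55)(9.81)/(5.18 + 2.55 + 2.310) = 2.570 m/s².
α = a/R = 2.570/0.317 = 8.106 rad/s².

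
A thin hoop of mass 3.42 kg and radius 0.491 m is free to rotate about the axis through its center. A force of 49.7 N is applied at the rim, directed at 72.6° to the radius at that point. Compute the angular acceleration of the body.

I = MR² = (3.42)(0.491)² = 0.8245 kg·m².
Only the tangential component produces torque: τ = F R sinθ = (49.7)(0.491) sin 72.6° = 23.29 N·m.
Newton's second law for rotation, τ = Iα, gives α = τ/I = 23.29/0.8245 = 28.24 rad/s².

α ≈ 28.2 rad/s²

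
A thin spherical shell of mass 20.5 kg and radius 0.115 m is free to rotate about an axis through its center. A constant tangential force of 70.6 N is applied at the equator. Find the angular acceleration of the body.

α ≈ 44.9 rad/s²

I = (2/3)MR² = (2/3)(20.5)(0.115)² = 0.1807 kg·m².
τ = F R = (70.6)(0.115) = 8.119 N·m.
From τ = Iα: α = 8.119/0.1807 = 44.92 rad/s².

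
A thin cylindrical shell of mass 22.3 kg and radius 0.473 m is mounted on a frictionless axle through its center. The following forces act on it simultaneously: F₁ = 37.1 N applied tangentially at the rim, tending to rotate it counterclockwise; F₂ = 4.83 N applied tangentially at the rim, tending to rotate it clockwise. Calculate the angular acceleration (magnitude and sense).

I = MR² = (22.3)(0.473)² = 4.989 kg·m².
Taking counterclockwise as positive: τ₁ = +(37.1)(0.473) = +17.55 N·m; τ₂ = −(4.83)(0.473) = −2.285 N·m.
Net torque τ = 15.26 N·m.
α = τ/I = 15.26/4.989 = 3.059 rad/s².

α ≈ 3.06 rad/s², counterclockwise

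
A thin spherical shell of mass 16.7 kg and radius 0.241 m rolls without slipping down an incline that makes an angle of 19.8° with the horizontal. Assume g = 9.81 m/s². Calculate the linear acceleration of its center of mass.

Translation along the incline: Mg sinθ − f = Ma.
Rotation about the center: fR = Iα with I = (2/3)MR². No-slip gives a = αR, so f = (I/R²)a = (2/3)M a.
Substituting: Mg sinθ = (1 + 0.6667)Ma, so a = g sinθ/(1 + 0.6667) = (9.81) sin 19.8° / 1.667 = 1.994 m/s².

a ≈ 1.99 m/s²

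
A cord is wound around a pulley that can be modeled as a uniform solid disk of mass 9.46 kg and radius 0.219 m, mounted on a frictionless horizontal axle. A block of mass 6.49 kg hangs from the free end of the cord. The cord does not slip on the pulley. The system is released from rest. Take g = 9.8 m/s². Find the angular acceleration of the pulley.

α ≈ 25.9 rad/s²

I = ½MR² = (1/2)(9.46)(0.219)² = 0.2269 kg·m².
Block: mg − T = ma. Pulley: TR = Iα. No-slip: a = αR, so T = (I/R²)a = 4.730·a.
Then mg = (m + 4.730)a, so a = (6.49)(9.8)/(6.49 + 4.730) = 5.669 m/s².
α = a/R = 5.669/0.219 = 25.88 rad/s².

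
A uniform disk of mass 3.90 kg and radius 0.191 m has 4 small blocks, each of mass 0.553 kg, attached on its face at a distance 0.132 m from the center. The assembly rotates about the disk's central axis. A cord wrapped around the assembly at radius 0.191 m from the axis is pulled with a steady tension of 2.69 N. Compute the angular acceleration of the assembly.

I_disk = ½MR² = ½(3.90)(0.191)² = 0.07114 kg·m².
I_blocks = 4·m·r² = 4(0.553)(0.132)² = 0.03854 kg·m².
Total I = 0.1097 kg·m².
τ = F r = (2.69)(0.191) = 0.5138 N·m.
α = τ/I = 0.5138/0.1097 = 4.684 rad/s².

α ≈ 4.68 rad/s²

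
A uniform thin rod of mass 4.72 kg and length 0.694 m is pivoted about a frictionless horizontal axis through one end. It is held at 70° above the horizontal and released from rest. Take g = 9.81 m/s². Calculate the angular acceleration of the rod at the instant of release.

About the pivot, I = (1/3)ML² = (1/3)(4.72)(0.694)² = 0.7578 kg·m².
The weight acts at the center, a distance L/2 = 0.3470 m from the pivot; τ = Mg(L/2) cos 70° = 5.495 N·m.
α = τ/I = 5.495/0.7578 = 7.252 rad/s².

α ≈ 7.25 rad/s²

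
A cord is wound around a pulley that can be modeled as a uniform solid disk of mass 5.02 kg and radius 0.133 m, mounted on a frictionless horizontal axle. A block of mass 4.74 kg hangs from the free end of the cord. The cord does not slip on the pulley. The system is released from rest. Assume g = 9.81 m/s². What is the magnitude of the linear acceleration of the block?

a ≈ 6.41 m/s²

I = ½MR² = (1/2)(5.02)(0.133)² = 0.04440 kg·m².
Block: mg − T = ma. Pulley: TR = Iα. No-slip: a = αR, so T = (I/R²)a = 2.510·a.
Then mg = (m + 2.510)a, so a = (4.74)(9.81)/(4.74 + 2.510) = 6.414 m/s².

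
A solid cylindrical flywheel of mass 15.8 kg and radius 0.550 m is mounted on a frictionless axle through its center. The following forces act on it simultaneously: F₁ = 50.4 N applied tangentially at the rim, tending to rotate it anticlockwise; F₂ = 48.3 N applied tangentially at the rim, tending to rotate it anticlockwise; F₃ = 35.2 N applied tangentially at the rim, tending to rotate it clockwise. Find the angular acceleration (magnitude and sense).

α ≈ 14.6 rad/s², anticlockwise

I = ½MR² = (1/2)(15.8)(0.550)² = 2.390 kg·m².
Taking anticlockwise as positive: τ₁ = +(50.4)(0.550) = +27.72 N·m; τ₂ = +(48.3)(0.550) = +26.57 N·m; τ₃ = −(35.2)(0.550) = −19.36 N·m.
Net torque τ = 34.92 N·m.
α = τ/I = 34.92/2.390 = 14.61 rad/s².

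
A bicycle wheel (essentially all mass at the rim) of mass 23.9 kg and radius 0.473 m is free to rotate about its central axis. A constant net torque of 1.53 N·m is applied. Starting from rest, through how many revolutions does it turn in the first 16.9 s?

I = MR² = (23.9)(0.473)² = 5.347 kg·m².
α = τ/I = 1.53/5.347 = 0.2861 rad/s².
θ = ½αt² = ½(0.2861)(16.9)² = 40.86 rad.
Revolutions = θ/(2π) = 6.503.

≈ 6.50 revolutions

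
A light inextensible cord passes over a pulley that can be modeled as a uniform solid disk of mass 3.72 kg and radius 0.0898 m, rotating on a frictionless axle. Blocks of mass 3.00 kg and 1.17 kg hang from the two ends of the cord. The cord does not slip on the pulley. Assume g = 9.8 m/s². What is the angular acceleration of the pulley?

I = ½MR² = (1/2)(3.72)(0.0898)² = 0.01500 kg·m².
Heavier block: m₁g − T₁ = m₁a. Lighter block: T₂ − m₂g = m₂a.
Pulley: (T₁ − T₂)R = Iα = I(a/R), so T₁ − T₂ = (I/R²)a = (1/2)M_p a = 1.860·a.
Adding the three: (m₁ − m₂)g = (m₁ + m₂ + 1.860)a, so a = (3.00 − 1.17)(9.8)/(3.00 + 1.17 + 1.860) = 2.974 m/s².
α = a/R = 2.974/0.0898 = 33.12 rad/s².

α ≈ 33.1 rad/s²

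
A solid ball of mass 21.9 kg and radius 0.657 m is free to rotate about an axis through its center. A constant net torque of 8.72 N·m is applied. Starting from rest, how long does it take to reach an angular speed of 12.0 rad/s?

I = (2/5)MR² = (2/5)(21.9)(0.657)² = 3.781 kg·m².
α = τ/I = 8.72/3.781 = 2.306 rad/s².
ω = αt ⇒ t = ω/α = 12.0/2.306 = 5.204 s.

t ≈ 5.20 s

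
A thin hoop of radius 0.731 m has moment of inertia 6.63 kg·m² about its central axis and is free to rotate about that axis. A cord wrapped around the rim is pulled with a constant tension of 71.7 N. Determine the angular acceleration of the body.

α ≈ 7.91 rad/s²

τ = F R = (71.7)(0.731) = 52.41 N·m.
Newton's second law for rotation, τ = Iα, gives α = τ/I = 52.41/6.630 = 7.905 rad/s².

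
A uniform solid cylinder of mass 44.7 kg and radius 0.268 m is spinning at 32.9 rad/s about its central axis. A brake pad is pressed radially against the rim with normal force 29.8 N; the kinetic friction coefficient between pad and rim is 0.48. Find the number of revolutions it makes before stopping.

≈ 36.1 revolutions

I = ½MR² = (1/2)(44.7)(0.268)² = 1.605 kg·m².
Friction force f = μN = (0.48)(29.8) = 14.30 N at the rim; torque magnitude τ = fR = 3.833 N·m, opposing ω.
|α| = τ/I = 3.833/1.605 = 2.388 rad/s² (deceleration).
ω² = ω₀² − 2|α|θ with ω = 0 ⇒ θ = ω₀²/(2|α|) = 226.6 rad = 36.07 rev.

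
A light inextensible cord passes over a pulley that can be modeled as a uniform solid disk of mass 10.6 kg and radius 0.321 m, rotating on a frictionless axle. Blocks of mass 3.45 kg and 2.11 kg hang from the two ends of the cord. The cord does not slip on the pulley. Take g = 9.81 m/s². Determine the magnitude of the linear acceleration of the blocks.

I = ½MR² = (1/2)(10.6)(0.321)² = 0.5461 kg·m².
Heavier block: m₁g − T₁ = m₁a. Lighter block: T₂ − m₂g = m₂a.
Pulley: (T₁ − T₂)R = Iα = I(a/R), so T₁ − T₂ = (I/R²)a = (1/2)M_p a = 5.300·a.
Adding the three: (m₁ − m₂)g = (m₁ + m₂ + 5.300)a, so a = (3.45 − 2.11)(9.81)/(3.45 + 2.11 + 5.300) = 1.210 m/s².

a ≈ 1.21 m/s²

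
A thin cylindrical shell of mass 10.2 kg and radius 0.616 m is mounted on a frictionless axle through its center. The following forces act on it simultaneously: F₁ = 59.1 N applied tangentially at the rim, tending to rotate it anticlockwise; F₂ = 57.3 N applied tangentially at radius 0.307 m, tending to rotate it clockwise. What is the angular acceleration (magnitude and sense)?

α ≈ 4.86 rad/s², anticlockwise

I = MR² = (10.2)(0.616)² = 3.870 kg·m².
Taking anticlockwise as positive: τ₁ = +(59.1)(0.616) = +36.41 N·m; τ₂ = −(57.3)(0.307) = −17.59 N·m.
Net torque τ = 18.81 N·m.
α = τ/I = 18.81/3.870 = 4.861 rad/s².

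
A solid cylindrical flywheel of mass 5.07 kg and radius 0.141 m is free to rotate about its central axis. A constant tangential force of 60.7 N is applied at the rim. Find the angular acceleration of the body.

α ≈ 170 rad/s²

I = ½MR² = (1/2)(5.07)(0.141)² = 0.05040 kg·m².
τ = F R = (60.7)(0.141) = 8.559 N·m.
From τ = Iα: α = 8.559/0.05040 = 169.8 rad/s².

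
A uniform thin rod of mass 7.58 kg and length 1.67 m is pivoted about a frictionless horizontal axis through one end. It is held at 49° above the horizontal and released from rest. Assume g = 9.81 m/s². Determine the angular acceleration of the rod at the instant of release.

About the pivot, I = (1/3)ML² = (1/3)(7.58)(1.67)² = 7.047 kg·m².
The weight acts at the center, a distance L/2 = 0.8350 m from the pivot; τ = Mg(L/2) cos 49° = 40.73 N·m.
α = τ/I = 40.73/7.047 = 5.781 rad/s².

α ≈ 5.78 rad/s²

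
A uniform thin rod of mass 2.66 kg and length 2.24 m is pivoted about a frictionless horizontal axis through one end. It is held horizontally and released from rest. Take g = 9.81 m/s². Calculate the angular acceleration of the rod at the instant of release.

About the pivot, I = (1/3)ML² = (1/3)(2.66)(2.24)² = 4.449 kg·m².
The weight acts at the center, a distance L/2 = 1.120 m from the pivot; τ = Mg(L/2) = 29.23 N·m.
α = τ/I = 29.23/4.449 = 6.569 rad/s².
(Equivalently α = (3g/(2L)) = 6.569 rad/s².)

α ≈ 6.57 rad/s²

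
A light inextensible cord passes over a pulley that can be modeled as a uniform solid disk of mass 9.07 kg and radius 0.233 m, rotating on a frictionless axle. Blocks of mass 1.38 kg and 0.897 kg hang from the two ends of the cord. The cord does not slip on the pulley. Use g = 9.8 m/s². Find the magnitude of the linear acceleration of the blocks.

a ≈ 0.695 m/s²

I = ½MR² = (1/2)(9.07)(0.233)² = 0.2462 kg·m².
Heavier block: m₁g − T₁ = m₁a. Lighter block: T₂ − m₂g = m₂a.
Pulley: (T₁ − T₂)R = Iα = I(a/R), so T₁ − T₂ = (I/R²)a = (1/2)M_p a = 4.535·a.
Adding the three: (m₁ − m₂)g = (m₁ + m₂ + 4.535)a, so a = (1.38 − 0.897)(9.8)/(1.38 + 0.897 + 4.535) = 0.6949 m/s².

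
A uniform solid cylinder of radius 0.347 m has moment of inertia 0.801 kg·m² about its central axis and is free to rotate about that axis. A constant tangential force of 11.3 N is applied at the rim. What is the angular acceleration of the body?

α ≈ 4.90 rad/s²

τ = F R = (11.3)(0.347) = 3.921 N·m.
From τ = Iα: α = 3.921/0.8010 = 4.895 rad/s².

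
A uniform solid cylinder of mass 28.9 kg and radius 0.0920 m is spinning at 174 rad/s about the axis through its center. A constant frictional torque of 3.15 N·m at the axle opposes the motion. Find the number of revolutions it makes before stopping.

I = ½MR² = (1/2)(28.9)(0.0920)² = 0.1223 kg·m².
The net torque has magnitude 3.15 N·m, opposing ω.
|α| = τ/I = 3.150/0.1223 = 25.76 rad/s² (deceleration).
ω² = ω₀² − 2|α|θ with ω = 0 ⇒ θ = ω₀²/(2|α|) = 587.8 rad = 93.55 rev.

≈ 93.5 revolutions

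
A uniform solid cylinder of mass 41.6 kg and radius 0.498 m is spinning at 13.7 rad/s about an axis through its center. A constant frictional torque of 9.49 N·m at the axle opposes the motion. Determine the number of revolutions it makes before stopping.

≈ 8.12 revolutions

I = ½MR² = (1/2)(41.6)(0.498)² = 5.158 kg·m².
The net torque has magnitude 9.49 N·m, opposing ω.
|α| = τ/I = 9.490/5.158 = 1.840 rad/s² (deceleration).
ω² = ω₀² − 2|α|θ with ω = 0 ⇒ θ = ω₀²/(2|α|) = 51.01 rad = 8.119 rev.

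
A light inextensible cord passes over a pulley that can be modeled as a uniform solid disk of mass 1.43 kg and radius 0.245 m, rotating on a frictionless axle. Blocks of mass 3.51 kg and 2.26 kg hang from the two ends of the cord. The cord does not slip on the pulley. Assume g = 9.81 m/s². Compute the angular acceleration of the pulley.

α ≈ 7.72 rad/s²

I = ½MR² = (1/2)(1.43)(0.245)² = 0.04292 kg·m².
Heavier block: m₁g − T₁ = m₁a. Lighter block: T₂ − m₂g = m₂a.
Pulley: (T₁ − T₂)R = Iα = I(a/R), so T₁ − T₂ = (I/R²)a = (1/2)M_p a = 0.7150·a.
Adding the three: (m₁ − m₂)g = (m₁ + m₂ + 0.7150)a, so a = (3.51 − 2.26)(9.81)/(3.51 + 2.26 + 0.7150) = 1.891 m/s².
α = a/R = 1.891/0.245 = 7.718 rad/s².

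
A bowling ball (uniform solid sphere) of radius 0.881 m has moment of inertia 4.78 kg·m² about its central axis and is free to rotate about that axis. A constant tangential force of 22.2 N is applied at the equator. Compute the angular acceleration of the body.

α ≈ 4.09 rad/s²

τ = F R = (22.2)(0.881) = 19.56 N·m.
Newton's second law for rotation, τ = Iα, gives α = τ/I = 19.56/4.780 = 4.092 rad/s².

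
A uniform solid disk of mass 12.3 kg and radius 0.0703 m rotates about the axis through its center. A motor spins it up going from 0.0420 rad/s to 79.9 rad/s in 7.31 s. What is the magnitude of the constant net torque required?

I = ½MR² = (1/2)(12.3)(0.0703)² = 0.03039 kg·m².
α = Δω/Δt = (79.9 − 0.0420)/7.31 = 10.92 rad/s².
τ = Iα = (0.03039)(10.92) = 0.3320 N·m.

τ ≈ 0.332 N·m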